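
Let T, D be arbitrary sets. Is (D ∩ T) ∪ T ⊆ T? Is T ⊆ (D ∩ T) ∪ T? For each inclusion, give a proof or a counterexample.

(⊆) Let x ∈ (D ∩ T) ∪ T. Then either x ∈ T and x ∉ D; or x ∈ T ∩ D. In each case x ∈ T, so (D ∩ T) ∪ T ⊆ T.

(⊇) Let x ∈ T. Then either x ∈ T and x ∉ D; or x ∈ T ∩ D. In each case x ∈ (D ∩ T) ∪ T, so T ⊆ (D ∩ T) ∪ T.

The two sets are equal.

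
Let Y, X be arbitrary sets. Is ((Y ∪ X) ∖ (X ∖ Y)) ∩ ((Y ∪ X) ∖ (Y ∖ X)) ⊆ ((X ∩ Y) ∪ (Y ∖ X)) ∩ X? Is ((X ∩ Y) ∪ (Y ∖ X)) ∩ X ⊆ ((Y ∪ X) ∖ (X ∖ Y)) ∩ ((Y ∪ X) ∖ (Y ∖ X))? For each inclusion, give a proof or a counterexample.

Both inclusions hold; the sets are equal.

(⊇) Let x ∈ ((X ∩ Y) ∪ (Y ∖ X)) ∩ X. Then x ∈ Y ∩ X, from which x ∈ ((Y ∪ X) ∖ (X ∖ Y)) ∩ ((Y ∪ X) ∖ (Y ∖ X)).

(⊆) Let x ∈ ((Y ∪ X) ∖ (X ∖ Y)) ∩ ((Y ∪ X) ∖ (Y ∖ X)). Then x ∈ Y ∩ X, from which x ∈ ((X ∩ Y) ∪ (Y ∖ X)) ∩ X.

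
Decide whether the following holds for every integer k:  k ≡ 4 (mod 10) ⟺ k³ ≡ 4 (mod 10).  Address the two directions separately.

(⇒) Suppose k ≡ 4 (mod 10). Write k = 10j + 4. Then (10j + 4)³ = 1000j³ + 1200j² + 480j + 64 = 10(100j³ + 120j² + 48j + 6) + 4, so k³ ≡ 4 (mod 10).

(⇐) For the converse, argue contrapositively. If k ≢ 4 (mod 10), then k is congruent to one of 0, 1, 2, 3, 5, 6, 7, 8, 9 modulo 10, and these give k³ ≡ 0, 1, 8, 7, 5, 6, 3, 2, 9 respectively — never 4.

Both directions hold.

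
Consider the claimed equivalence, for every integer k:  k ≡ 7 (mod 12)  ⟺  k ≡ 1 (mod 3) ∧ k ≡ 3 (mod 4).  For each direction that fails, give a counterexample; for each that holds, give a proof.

Equivalent; both directions hold.

Forward direction. Suppose k ≡ 7 (mod 12); write k = 12j + 7. Since 3 ∣ 12, reducing mod 3 gives k ≡ 7 ≡ 1 (mod 3); since 4 ∣ 12, reducing mod 4 gives k ≡ 7 ≡ 3 (mod 4).

Converse. If k ≡ 1 (mod 3) and k ≡ 3 (mod 4), then by the Chinese remainder theorem k ≡ 7 (mod 12). This is exactly k ≡ 7 (mod 12).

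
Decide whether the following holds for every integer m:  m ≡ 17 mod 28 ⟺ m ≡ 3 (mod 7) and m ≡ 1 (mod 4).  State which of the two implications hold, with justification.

The biconditional holds.

(⟹) Suppose m ≡ 17 (mod 28); write m = 28j + 17. Since 7 ∣ 28, reducing mod 7 gives m ≡ 17 ≡ 3 (mod 7); since 4 ∣ 28, reducing mod 4 gives m ≡ 17 ≡ 1 (mod 4).

(⟸) Conversely, if m ≡ 3 (mod 7) and m ≡ 1 (mod 4), then by the Chinese remainder theorem m ≡ 17 (mod 28). This is exactly m ≡ 17 (mod 28).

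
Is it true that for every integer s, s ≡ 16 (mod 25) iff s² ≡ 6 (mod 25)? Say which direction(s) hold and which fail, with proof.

(→) Suppose s ≡ 16 (mod 25). Write s = 25j + 16. Then (25j + 16)² = 625j² + 800j + 256 = 25(25j² + 32j + 10) + 6, so s² ≡ 6 (mod 25).

(←) This fails: take s = 9. Then 9² = 81 ≡ 6 (mod 25), yet 9 ≡ 9 (mod 25), not 16.

Only the forward implication holds.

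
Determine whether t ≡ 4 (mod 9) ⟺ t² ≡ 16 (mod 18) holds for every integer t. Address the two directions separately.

(⟹) This fails: take t = 13. Then 13 ≡ 4 (mod 9), but 13² = 169 ≡ 7 (mod 18), not 16.

(⟸) This fails: take t = 14. Then 14² = 196 ≡ 16 (mod 18), yet 14 ≡ 5 (mod 9), not 4.

Neither implication holds.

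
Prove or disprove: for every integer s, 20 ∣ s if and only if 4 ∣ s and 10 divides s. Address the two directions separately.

Both directions hold.

(⟹) If 20 ∣ s, write s = 20q. Since 20 = 5·4, s = 4·(5q), so 4 ∣ s; and since 20 = 2·10, s = 10·(2q), so 10 ∣ s.

(⟸) Suppose 4 ∣ s and 10 ∣ s. Any common multiple of 4 and 10 is a multiple of their lcm; here lcm(4, 10) = 4·10/gcd(4, 10) = 40/2 = 20, so 20 ∣ s.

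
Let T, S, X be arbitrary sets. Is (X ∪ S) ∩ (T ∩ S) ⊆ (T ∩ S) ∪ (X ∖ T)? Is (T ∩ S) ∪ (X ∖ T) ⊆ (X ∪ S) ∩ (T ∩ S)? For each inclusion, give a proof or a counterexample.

Reverse inclusion. This inclusion fails. Take T = ∅, S = ∅, X = {1}; then 1 ∈ (T ∩ S) ∪ (X ∖ T) but 1 ∉ (X ∪ S) ∩ (T ∩ S).

Forward inclusion. Let x ∈ (X ∪ S) ∩ (T ∩ S). Then either x ∈ T ∩ S and x ∉ X; or x ∈ T ∩ S ∩ X. In each case x ∈ (T ∩ S) ∪ (X ∖ T), so (X ∪ S) ∩ (T ∩ S) ⊆ (T ∩ S) ∪ (X ∖ T).

The sets are not equal: only the forward inclusion holds.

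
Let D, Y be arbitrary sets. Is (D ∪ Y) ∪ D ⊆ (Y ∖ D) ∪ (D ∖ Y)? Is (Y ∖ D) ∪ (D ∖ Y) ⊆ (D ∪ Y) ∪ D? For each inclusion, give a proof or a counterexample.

(⟹) This inclusion fails. Take D = {1}, Y = {1}; then 1 ∈ (D ∪ Y) ∪ D but 1 ∉ (Y ∖ D) ∪ (D ∖ Y).

(⟸) Let x ∈ (Y ∖ D) ∪ (D ∖ Y). Then either x ∈ D and x ∉ Y; or x ∈ Y and x ∉ D. In each case x ∈ (D ∪ Y) ∪ D, so (Y ∖ D) ∪ (D ∖ Y) ⊆ (D ∪ Y) ∪ D.

(⊆) fails; (⊇) holds.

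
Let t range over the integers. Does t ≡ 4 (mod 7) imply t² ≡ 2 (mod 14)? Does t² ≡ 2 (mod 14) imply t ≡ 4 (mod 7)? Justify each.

(→) This fails: take t = 11. Then 11 ≡ 4 (mod 7), but 11² = 121 ≡ 9 (mod 14), not 2.

(←) This fails: take t = 10. Then 10² = 100 ≡ 2 (mod 14), yet 10 ≡ 3 (mod 7), not 4.

Both directions fail.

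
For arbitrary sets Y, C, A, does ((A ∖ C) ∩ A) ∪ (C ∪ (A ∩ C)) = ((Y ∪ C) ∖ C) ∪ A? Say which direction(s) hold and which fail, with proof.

(⟹) This inclusion fails. Take Y = ∅, C = {1}, A = ∅; then 1 ∈ ((A ∖ C) ∩ A) ∪ (C ∪ (A ∩ C)) but 1 ∉ ((Y ∪ C) ∖ C) ∪ A.

(⟸) This inclusion fails. Take Y = {1}, C = ∅, A = ∅; then 1 ∈ ((Y ∪ C) ∖ C) ∪ A but 1 ∉ ((A ∖ C) ∩ A) ∪ (C ∪ (A ∩ C)).

Neither inclusion holds.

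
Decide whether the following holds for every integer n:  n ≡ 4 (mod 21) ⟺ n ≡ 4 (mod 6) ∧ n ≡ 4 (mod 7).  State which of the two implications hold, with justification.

The forward direction fails; the converse holds.

[⇒] This fails: n = 25 gives 25 ≡ 4 (mod 21) but 25 ≡ 1 (mod 6), so the conjunction on the right does not hold.

[⇐] Conversely, if n ≡ 4 (mod 6) and n ≡ 4 (mod 7), then by the Chinese remainder theorem n ≡ 4 (mod 42). Since 4 ≡ 4 (mod 21) and 21 ∣ 42, we get n ≡ 4 (mod 21).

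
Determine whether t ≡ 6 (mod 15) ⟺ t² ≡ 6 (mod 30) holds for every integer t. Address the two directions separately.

Both directions fail.

Forward direction. This fails: take t = 21. Then 21 ≡ 6 (mod 15), but 21² = 441 ≡ 21 (mod 30), not 6.

Converse. This fails: take t = 24. Then 24² = 576 ≡ 6 (mod 30), yet 24 ≡ 9 (mod 15), not 6.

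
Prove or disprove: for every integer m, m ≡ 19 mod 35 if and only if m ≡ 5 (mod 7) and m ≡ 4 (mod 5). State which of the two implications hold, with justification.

(←) If m ≡ 5 (mod 7) and m ≡ 4 (mod 5), then by the Chinese remainder theorem m ≡ 19 (mod 35). This is exactly m ≡ 19 (mod 35).

(→) Suppose m ≡ 19 (mod 35); write m = 35j + 19. Since 7 ∣ 35, reducing mod 7 gives m ≡ 19 ≡ 5 (mod 7); since 5 ∣ 35, reducing mod 5 gives m ≡ 19 ≡ 4 (mod 5).

Both implications hold.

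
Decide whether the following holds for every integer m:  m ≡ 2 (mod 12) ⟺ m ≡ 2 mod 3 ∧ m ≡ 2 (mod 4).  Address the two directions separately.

Forward direction. Suppose m ≡ 2 (mod 12); write m = 12j + 2. Since 3 ∣ 12, reducing mod 3 gives m ≡ 2 (mod 3); since 4 ∣ 12, reducing mod 4 gives m ≡ 2 (mod 4).

Converse. If m ≡ 2 (mod 3) and m ≡ 2 (mod 4), then by the Chinese remainder theorem m ≡ 2 (mod 12). This is exactly m ≡ 2 (mod 12).

Both directions hold.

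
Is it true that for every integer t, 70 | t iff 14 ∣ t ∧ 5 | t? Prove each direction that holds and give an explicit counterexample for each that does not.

(⇒) If 70 ∣ t, write t = 70q. Since 70 = 5·14, t = 14·(5q), so 14 ∣ t; and since 70 = 14·5, t = 5·(14q), so 5 ∣ t.

(⇐) Suppose 14 ∣ t and 5 ∣ t. Any common multiple of 14 and 5 is a multiple of their lcm; here gcd(14, 5) = 1, so lcm(14, 5) = 14·5 = 70, so 70 ∣ t.

Both directions hold; the statement is true.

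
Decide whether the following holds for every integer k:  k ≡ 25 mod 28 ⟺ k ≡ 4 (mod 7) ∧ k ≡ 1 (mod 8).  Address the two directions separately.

Not equivalent: only (⇐) holds.

Forward direction. This fails: k = 53 gives 53 ≡ 25 (mod 28) but 53 ≡ 5 (mod 8), so the conjunction on the right does not hold.

Converse. If k ≡ 4 (mod 7) and k ≡ 1 (mod 8), then by the Chinese remainder theorem k ≡ 25 (mod 56). Since 25 ≡ 25 (mod 28) and 28 ∣ 56, we get k ≡ 25 (mod 28).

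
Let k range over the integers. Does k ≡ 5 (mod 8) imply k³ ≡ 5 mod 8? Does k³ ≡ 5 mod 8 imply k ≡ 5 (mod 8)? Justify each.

Both directions hold; the statement is true.

Forward direction. Suppose k ≡ 5 (mod 8). Write k = 8j + 5. Then (8j + 5)³ = 512j³ + 960j² + 600j + 125 = 8(64j³ + 120j² + 75j + 15) + 5, so k³ ≡ 5 (mod 8).

Converse. Suppose k³ ≡ 5 (mod 8). The only residue r in {0, …, 7} with r³ ≡ 5 (mod 8) is r = 5, so k ≡ 5 (mod 8).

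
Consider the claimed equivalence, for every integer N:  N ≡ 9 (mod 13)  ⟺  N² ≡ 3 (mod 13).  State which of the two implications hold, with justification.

(→) Suppose N ≡ 9 (mod 13). Write N = 13j + 9. Then (13j + 9)² = 169j² + 234j + 81 = 13(13j² + 18j + 6) + 3, so N² ≡ 3 (mod 13).

(←) This fails: take N = 4. Then 4² = 16 ≡ 3 (mod 13), yet 4 ≡ 4 (mod 13), not 9.

(⇒) holds; (⇐) fails.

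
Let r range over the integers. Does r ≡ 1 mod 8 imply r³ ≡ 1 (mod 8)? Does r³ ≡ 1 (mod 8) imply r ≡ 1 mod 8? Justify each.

(→) Suppose r ≡ 1 mod 8. Write r = 8j + 1. Then (8j + 1)³ = 512j³ + 192j² + 24j + 1 = 8(64j³ + 24j² + 3j) + 1, so r³ ≡ 1 (mod 8).

(←) Conversely, suppose r³ ≡ 1 (mod 8). The only residue r in {0, …, 7} with r³ ≡ 1 (mod 8) is r = 1, so r ≡ 1 (mod 8).

The biconditional holds.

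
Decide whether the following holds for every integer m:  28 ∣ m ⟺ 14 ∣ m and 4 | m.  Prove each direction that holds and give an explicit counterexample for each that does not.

Both directions hold.

[⇒] If 28 ∣ m, write m = 28q. Since 28 = 2·14, m = 14·(2q), so 14 ∣ m; and since 28 = 7·4, m = 4·(7q), so 4 ∣ m.

[⇐] Suppose 14 ∣ m and 4 ∣ m. Any common multiple of 14 and 4 is a multiple of their lcm; here lcm(14, 4) = 14·4/gcd(14, 4) = 56/2 = 28, so 28 ∣ m.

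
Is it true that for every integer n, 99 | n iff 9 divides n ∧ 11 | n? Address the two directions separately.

Forward direction. If 99 ∣ n, write n = 99q. Since 99 = 11·9, n = 9·(11q), so 9 ∣ n; and since 99 = 9·11, n = 11·(9q), so 11 ∣ n.

Converse. Suppose 9 ∣ n and 11 ∣ n. Any common multiple of 9 and 11 is a multiple of their lcm; here gcd(9, 11) = 1, so lcm(9, 11) = 9·11 = 99, so 99 ∣ n.

The biconditional holds.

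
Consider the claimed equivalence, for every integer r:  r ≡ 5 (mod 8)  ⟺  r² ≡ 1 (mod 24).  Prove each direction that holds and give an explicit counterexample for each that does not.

(→) This fails: take r = 21. Then 21 ≡ 5 (mod 8), but 21² = 441 ≡ 9 (mod 24), not 1.

(←) This fails: take r = 1. Then 1² = 1 ≡ 1 (mod 24), yet 1 ≡ 1 (mod 8), not 5.

Neither direction holds.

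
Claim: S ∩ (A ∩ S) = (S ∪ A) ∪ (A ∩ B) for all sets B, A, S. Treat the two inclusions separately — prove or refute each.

(⊆) holds; (⊇) fails.

Reverse inclusion. This inclusion fails. Take B = ∅, A = {1}, S = ∅; then 1 ∈ (S ∪ A) ∪ (A ∩ B) but 1 ∉ S ∩ (A ∩ S).

Forward inclusion. Let x ∈ S ∩ (A ∩ S). Then either x ∈ A ∩ S and x ∉ B; or x ∈ B ∩ A ∩ S. In each case x ∈ (S ∪ A) ∪ (A ∩ B), so S ∩ (A ∩ S) ⊆ (S ∪ A) ∪ (A ∩ B).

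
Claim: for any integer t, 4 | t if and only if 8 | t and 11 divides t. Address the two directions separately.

[⇒] This fails: take t = 4. Certainly 4 ∣ 4, but 8 ∤ 4.

[⇐] Suppose 8 ∣ t and 11 ∣ t. Any common multiple of 8 and 11 is a multiple of their lcm; here gcd(8, 11) = 1, so lcm(8, 11) = 8·11 = 88, so 88 ∣ t. Since 4 ∣ 88, it follows that 4 ∣ t.

Only the reverse direction holds.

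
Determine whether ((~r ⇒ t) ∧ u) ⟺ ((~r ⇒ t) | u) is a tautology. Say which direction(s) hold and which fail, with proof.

Not equivalent: only (⇒) holds.

[⇐] This fails. Under t = T, r = F, u = F, the left side is false but the right side is true.

[⇒] Assume the antecedent. If t is true, (~r ⇒ t) | u reduces to true regardless of the other variables. If t is false, the antecedent forces (t = F, r = T, u = T), and (~r ⇒ t) | u holds there. Either way (~r ⇒ t) | u holds.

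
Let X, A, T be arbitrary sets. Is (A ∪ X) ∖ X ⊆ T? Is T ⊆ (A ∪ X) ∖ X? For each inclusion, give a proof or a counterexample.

(⊆) fails and (⊇) fails.

(⟹) This inclusion fails. Take X = ∅, A = {1}, T = ∅; then 1 ∈ (A ∪ X) ∖ X but 1 ∉ T.

(⟸) This inclusion fails. Take X = ∅, A = ∅, T = {1}; then 1 ∈ T but 1 ∉ (A ∪ X) ∖ X.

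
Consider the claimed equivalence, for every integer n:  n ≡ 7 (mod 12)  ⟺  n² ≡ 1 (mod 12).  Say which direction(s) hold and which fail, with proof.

Not equivalent: only (⇒) holds.

Forward direction. Suppose n ≡ 7 (mod 12). Write n = 12j + 7. Then (12j + 7)² = 144j² + 168j + 49 = 12(12j² + 14j + 4) + 1, so n² ≡ 1 (mod 12).

Converse. This fails: take n = 1. Then 1² = 1 ≡ 1 (mod 12), yet 1 ≡ 1 (mod 12), not 7.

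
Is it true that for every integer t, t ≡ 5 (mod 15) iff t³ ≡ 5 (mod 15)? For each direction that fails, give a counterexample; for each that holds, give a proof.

Both directions hold; the statement is true.

Forward direction. Suppose t ≡ 5 (mod 15). Write t = 15j + 5. Then (15j + 5)³ = 3375j³ + 3375j² + 1125j + 125 = 15(225j³ + 225j² + 75j + 8) + 5, so t³ ≡ 5 (mod 15).

Converse. Suppose t³ ≡ 5 (mod 15). The only residue r in {0, …, 14} with r³ ≡ 5 (mod 15) is r = 5, so t ≡ 5 (mod 15).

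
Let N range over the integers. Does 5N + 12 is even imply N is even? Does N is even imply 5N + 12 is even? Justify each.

[⇐] Suppose N is even; write N = 2j. Then 5N + 12 = 5·(2j) + 12 = 2·5j + 12, which is even.

[⇒] Suppose 5N + 12 is even. Since 5 is odd, 5N and N have the same parity, so 5N + 12 ≡ N + 12 (mod 2). As 12 is even, 5N + 12 is even exactly when N is even. Thus N is even.

Both directions hold.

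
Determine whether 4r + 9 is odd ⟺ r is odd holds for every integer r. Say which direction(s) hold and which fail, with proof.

Forward direction. This fails: take r = 0. Then 4r + 9 = 9, which is odd, yet r = 0 is even, not odd.

Converse. Suppose r is odd. Since 4 is even, 4r is even for every r, so 4r + 9 has the same parity as 9, which is odd. Hence 4r + 9 is odd.

(⇒) fails; (⇐) holds.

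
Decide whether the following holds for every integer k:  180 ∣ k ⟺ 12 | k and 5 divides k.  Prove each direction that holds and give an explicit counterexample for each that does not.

(⇒) If 180 ∣ k, write k = 180q. Since 180 = 15·12, k = 12·(15q), so 12 ∣ k; and since 180 = 36·5, k = 5·(36q), so 5 ∣ k.

(⇐) This fails: take k = 60. Both 12 ∣ 60 and 5 ∣ 60, yet 60 is not a multiple of 180 (since 60 = 0·180 + 60), so 180 ∤ 60.

Only the forward direction holds.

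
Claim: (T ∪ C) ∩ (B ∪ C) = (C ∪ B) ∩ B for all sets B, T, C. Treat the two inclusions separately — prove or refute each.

(⊆) This inclusion fails. Take B = ∅, T = ∅, C = {1}; then 1 ∈ (T ∪ C) ∩ (B ∪ C) but 1 ∉ (C ∪ B) ∩ B.

(⊇) This inclusion fails. Take B = {1}, T = ∅, C = ∅; then 1 ∈ (C ∪ B) ∩ B but 1 ∉ (T ∪ C) ∩ (B ∪ C).

(⊆) fails and (⊇) fails.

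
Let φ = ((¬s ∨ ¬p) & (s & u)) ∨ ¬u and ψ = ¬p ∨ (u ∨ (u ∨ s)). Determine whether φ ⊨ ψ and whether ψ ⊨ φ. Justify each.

[⇒] This fails. Under u = F, s = F, p = T, the left side is true but the right side is false.

[⇐] This fails. Under u = T, s = F, p = F, the left side is false but the right side is true.

Neither direction holds.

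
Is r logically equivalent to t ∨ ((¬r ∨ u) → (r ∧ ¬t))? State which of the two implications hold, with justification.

(⇒) holds; (⇐) fails.

(→) Assume the antecedent. If t is true, t ∨ ((¬r ∨ u) → (r ∧ ¬t)) reduces to true regardless of the other variables. If t is false, the antecedent forces (t = F, r = T, u = F) or (t = F, r = T, u = T), and t ∨ ((¬r ∨ u) → (r ∧ ¬t)) holds there. Either way t ∨ ((¬r ∨ u) → (r ∧ ¬t)) holds.

(←) This fails. Under t = T, r = F, u = F, the left side is false but the right side is true.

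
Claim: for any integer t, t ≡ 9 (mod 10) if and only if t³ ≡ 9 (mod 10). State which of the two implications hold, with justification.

Both implications hold.

(⇒) Suppose t ≡ 9 (mod 10). Write t = 10j + 9. Then (10j + 9)³ = 1000j³ + 2700j² + 2430j + 729 = 10(100j³ + 270j² + 243j + 72) + 9, so t³ ≡ 9 (mod 10).

(⇐) For the converse, argue contrapositively. If t ≢ 9 (mod 10), then t is congruent to one of 0, 1, 2, 3, 4, 5, 6, 7, 8 modulo 10, and these give t³ ≡ 0, 1, 8, 7, 4, 5, 6, 3, 2 respectively — never 9.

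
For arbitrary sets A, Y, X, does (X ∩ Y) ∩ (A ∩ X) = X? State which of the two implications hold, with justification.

The sets are not equal: only the forward inclusion holds.

(⊆) Let x ∈ (X ∩ Y) ∩ (A ∩ X). Then x ∈ A ∩ Y ∩ X, from which x ∈ X.

(⊇) This inclusion fails. Take A = ∅, Y = ∅, X = {1}; then 1 ∈ X but 1 ∉ (X ∩ Y) ∩ (A ∩ X).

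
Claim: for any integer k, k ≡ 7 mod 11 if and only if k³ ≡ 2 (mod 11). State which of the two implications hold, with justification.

(←) Suppose k³ ≡ 2 (mod 11). The only residue r in {0, …, 10} with r³ ≡ 2 (mod 11) is r = 7, so k ≡ 7 (mod 11).

(→) Suppose k ≡ 7 mod 11. Write k = 11j + 7. Then (11j + 7)³ = 1331j³ + 2541j² + 1617j + 343 = 11(121j³ + 231j² + 147j + 31) + 2, so k³ ≡ 2 (mod 11).

Both implications hold.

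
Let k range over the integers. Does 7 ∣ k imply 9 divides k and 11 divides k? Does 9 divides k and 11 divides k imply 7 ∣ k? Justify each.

Both directions fail.

(⇒) This fails: take k = 7. Certainly 7 ∣ 7, but 9 ∤ 7.

(⇐) This fails: take k = 99. Both 9 ∣ 99 and 11 ∣ 99, yet 99 is not a multiple of 7 (since 99 = 14·7 + 1), so 7 ∤ 99.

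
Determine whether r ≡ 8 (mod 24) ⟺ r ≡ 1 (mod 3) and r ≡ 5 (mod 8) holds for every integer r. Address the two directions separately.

[⇒] This fails: r = 8 gives 8 ≡ 8 (mod 24) but 8 ≡ 2 (mod 3), so the conjunction on the right does not hold.

[⇐] This fails: r = 13 satisfies both congruences on the right (13 ≡ 1 mod 3 and 13 ≡ 5 mod 8) yet 13 ≡ 13 (mod 24), not 8.

Neither direction holds.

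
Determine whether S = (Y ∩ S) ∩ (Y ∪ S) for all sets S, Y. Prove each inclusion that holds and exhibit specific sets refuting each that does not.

(⊇) Let x ∈ (Y ∩ S) ∩ (Y ∪ S). Then x ∈ S ∩ Y, from which x ∈ S.

(⊆) This inclusion fails. Take S = {1}, Y = ∅; then 1 ∈ S but 1 ∉ (Y ∩ S) ∩ (Y ∪ S).

Only the reverse inclusion holds.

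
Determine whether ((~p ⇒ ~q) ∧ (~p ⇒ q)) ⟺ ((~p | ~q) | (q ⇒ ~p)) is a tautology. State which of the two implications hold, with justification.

Forward direction. This fails. Under p = T, q = T, the left side is true but the right side is false.

Converse. This fails. Under p = F, q = F, the left side is false but the right side is true.

Both directions fail.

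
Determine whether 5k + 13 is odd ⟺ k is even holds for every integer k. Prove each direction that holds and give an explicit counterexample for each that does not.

(⇒) Suppose 5k + 13 is odd. Since 5 is odd, 5k and k have the same parity, so 5k + 13 ≡ k + 13 (mod 2). As 13 is odd, 5k + 13 is odd exactly when k is even. Thus k is even.

(⇐) Conversely, suppose k is even; write k = 2j. Then 5k + 13 = 5·(2j) + 13 = 2·5j + 13, which is odd.

Both directions hold; the statement is true.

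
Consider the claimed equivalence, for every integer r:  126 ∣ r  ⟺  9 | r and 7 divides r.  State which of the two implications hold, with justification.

Only the forward implication holds.

(→) If 126 ∣ r, write r = 126q. Since 126 = 14·9, r = 9·(14q), so 9 ∣ r; and since 126 = 18·7, r = 7·(18q), so 7 ∣ r.

(←) This fails: take r = 63. Both 9 ∣ 63 and 7 ∣ 63, yet 63 is not a multiple of 126 (since 63 = 0·126 + 63), so 126 ∤ 63.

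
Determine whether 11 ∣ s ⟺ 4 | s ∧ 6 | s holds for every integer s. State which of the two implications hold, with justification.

Neither implication holds.

(⇒) This fails: take s = 11. Certainly 11 ∣ 11, but 4 ∤ 11.

(⇐) This fails: take s = 12. Both 4 ∣ 12 and 6 ∣ 12, yet 12 is not a multiple of 11 (since 12 = 1·11 + 1), so 11 ∤ 12.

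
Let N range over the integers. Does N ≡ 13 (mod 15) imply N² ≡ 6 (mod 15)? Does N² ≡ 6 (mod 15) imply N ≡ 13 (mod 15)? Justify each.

(⇒) fails and (⇐) fails.

Forward direction. This fails: take N = 13. Then 13 ≡ 13 (mod 15), but 13² = 169 ≡ 4 (mod 15), not 6.

Converse. This fails: take N = 6. Then 6² = 36 ≡ 6 (mod 15), yet 6 ≡ 6 (mod 15), not 13.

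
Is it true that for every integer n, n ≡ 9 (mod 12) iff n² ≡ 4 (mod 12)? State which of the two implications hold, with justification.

[⇒] This fails: take n = 9. Then 9 ≡ 9 (mod 12), but 9² = 81 ≡ 9 (mod 12), not 4.

[⇐] This fails: take n = 2. Then 2² = 4 ≡ 4 (mod 12), yet 2 ≡ 2 (mod 12), not 9.

Neither implication holds.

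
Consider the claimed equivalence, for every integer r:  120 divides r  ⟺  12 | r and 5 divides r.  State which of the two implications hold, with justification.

(⇒) If 120 ∣ r, write r = 120q. Since 120 = 10·12, r = 12·(10q), so 12 ∣ r; and since 120 = 24·5, r = 5·(24q), so 5 ∣ r.

(⇐) This fails: take r = 60. Both 12 ∣ 60 and 5 ∣ 60, yet 60 is not a multiple of 120 (since 60 = 0·120 + 60), so 120 ∤ 60.

Only the forward implication holds.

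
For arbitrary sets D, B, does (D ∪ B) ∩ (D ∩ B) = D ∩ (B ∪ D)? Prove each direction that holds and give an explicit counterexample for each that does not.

The sets are not equal: only the forward inclusion holds.

(⟹) Let x ∈ (D ∪ B) ∩ (D ∩ B). Then x ∈ D ∩ B, from which x ∈ D ∩ (B ∪ D).

(⟸) This inclusion fails. Take D = {1}, B = ∅; then 1 ∈ D ∩ (B ∪ D) but 1 ∉ (D ∪ B) ∩ (D ∩ B).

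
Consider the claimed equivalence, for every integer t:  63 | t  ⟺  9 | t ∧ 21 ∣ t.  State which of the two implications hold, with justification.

[⇒] If 63 ∣ t, write t = 63q. Since 63 = 7·9, t = 9·(7q), so 9 ∣ t; and since 63 = 3·21, t = 21·(3q), so 21 ∣ t.

[⇐] Suppose 9 ∣ t and 21 ∣ t. Any common multiple of 9 and 21 is a multiple of their lcm; here lcm(9, 21) = 9·21/gcd(9, 21) = 189/3 = 63, so 63 ∣ t.

Equivalent; both directions hold.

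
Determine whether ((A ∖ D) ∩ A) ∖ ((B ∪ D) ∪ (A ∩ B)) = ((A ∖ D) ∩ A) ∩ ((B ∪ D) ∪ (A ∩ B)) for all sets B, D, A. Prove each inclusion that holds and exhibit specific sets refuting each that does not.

(⟹) This inclusion fails. Take B = ∅, D = ∅, A = {1}; then 1 ∈ ((A ∖ D) ∩ A) ∖ ((B ∪ D) ∪ (A ∩ B)) but 1 ∉ ((A ∖ D) ∩ A) ∩ ((B ∪ D) ∪ (A ∩ B)).

(⟸) This inclusion fails. Take B = {1}, D = ∅, A = {1}; then 1 ∈ ((A ∖ D) ∩ A) ∩ ((B ∪ D) ∪ (A ∩ B)) but 1 ∉ ((A ∖ D) ∩ A) ∖ ((B ∪ D) ∪ (A ∩ B)).

Neither inclusion holds.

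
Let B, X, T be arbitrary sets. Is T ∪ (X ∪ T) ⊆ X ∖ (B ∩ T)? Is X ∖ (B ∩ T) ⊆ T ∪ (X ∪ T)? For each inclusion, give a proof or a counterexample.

Only the reverse inclusion holds.

(⟹) This inclusion fails. Take B = ∅, X = ∅, T = {1}; then 1 ∈ T ∪ (X ∪ T) but 1 ∉ X ∖ (B ∩ T).

(⟸) Let x ∈ X ∖ (B ∩ T). Then either x ∈ X and x ∉ B, T; or x ∈ B ∩ X and x ∉ T; or x ∈ X ∩ T and x ∉ B. In each case x ∈ T ∪ (X ∪ T), so X ∖ (B ∩ T) ⊆ T ∪ (X ∪ T).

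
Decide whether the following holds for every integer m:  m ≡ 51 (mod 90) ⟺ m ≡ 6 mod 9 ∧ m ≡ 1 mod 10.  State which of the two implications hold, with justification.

Both directions hold.

[⇒] Suppose m ≡ 51 (mod 90); write m = 90j + 51. Since 9 ∣ 90, reducing mod 9 gives m ≡ 51 ≡ 6 (mod 9); since 10 ∣ 90, reducing mod 10 gives m ≡ 51 ≡ 1 (mod 10).

[⇐] Conversely, if m ≡ 6 (mod 9) and m ≡ 1 (mod 10), then by the Chinese remainder theorem m ≡ 51 (mod 90). This is exactly m ≡ 51 (mod 90).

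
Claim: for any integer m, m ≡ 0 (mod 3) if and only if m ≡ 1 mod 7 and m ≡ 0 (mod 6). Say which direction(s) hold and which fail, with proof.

The forward direction fails; the converse holds.

(⇐) If m ≡ 1 (mod 7) and m ≡ 0 (mod 6), then by the Chinese remainder theorem m ≡ 36 (mod 42). Since 36 ≡ 0 (mod 3) and 3 ∣ 42, we get m ≡ 0 (mod 3).

(⇒) This fails: m = 0 gives 0 ≡ 0 (mod 3) but 0 ≡ 0 (mod 7), so the conjunction on the right does not hold.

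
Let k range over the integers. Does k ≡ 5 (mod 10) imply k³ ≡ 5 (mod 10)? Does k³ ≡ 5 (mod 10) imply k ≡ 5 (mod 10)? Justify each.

Both directions hold.

(⟹) Suppose k ≡ 5 (mod 10). Write k = 10j + 5. Then (10j + 5)³ = 1000j³ + 1500j² + 750j + 125 = 10(100j³ + 150j² + 75j + 12) + 5, so k³ ≡ 5 (mod 10).

(⟸) For the converse, argue contrapositively. If k ≢ 5 (mod 10), then k is congruent to one of 0, 1, 2, 3, 4, 6, 7, 8, 9 modulo 10, and these give k³ ≡ 0, 1, 8, 7, 4, 6, 3, 2, 9 respectively — never 5.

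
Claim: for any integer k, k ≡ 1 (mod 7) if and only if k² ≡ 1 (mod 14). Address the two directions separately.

Neither implication holds.

(⇒) This fails: take k = 8. Then 8 ≡ 1 (mod 7), but 8² = 64 ≡ 8 (mod 14), not 1.

(⇐) This fails: take k = 13. Then 13² = 169 ≡ 1 (mod 14), yet 13 ≡ 6 (mod 7), not 1.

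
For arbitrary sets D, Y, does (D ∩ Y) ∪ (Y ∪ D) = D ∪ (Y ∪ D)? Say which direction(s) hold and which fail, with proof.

(⊆) Let x ∈ (D ∩ Y) ∪ (Y ∪ D). Then either x ∈ D and x ∉ Y; or x ∈ Y and x ∉ D; or x ∈ D ∩ Y. In each case x ∈ D ∪ (Y ∪ D), so (D ∩ Y) ∪ (Y ∪ D) ⊆ D ∪ (Y ∪ D).

(⊇) Let x ∈ D ∪ (Y ∪ D). Then either x ∈ D and x ∉ Y; or x ∈ Y and x ∉ D; or x ∈ D ∩ Y. In each case x ∈ (D ∩ Y) ∪ (Y ∪ D), so D ∪ (Y ∪ D) ⊆ (D ∩ Y) ∪ (Y ∪ D).

Both inclusions hold.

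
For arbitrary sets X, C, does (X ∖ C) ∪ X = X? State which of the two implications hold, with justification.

Both inclusions hold; the sets are equal.

(⊆) Let x ∈ (X ∖ C) ∪ X. Then either x ∈ X and x ∉ C; or x ∈ X ∩ C. In each case x ∈ X, so (X ∖ C) ∪ X ⊆ X.

(⊇) Let x ∈ X. Then either x ∈ X and x ∉ C; or x ∈ X ∩ C. In each case x ∈ (X ∖ C) ∪ X, so X ⊆ (X ∖ C) ∪ X.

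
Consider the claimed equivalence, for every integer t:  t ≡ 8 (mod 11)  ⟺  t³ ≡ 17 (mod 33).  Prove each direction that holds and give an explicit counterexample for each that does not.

The forward direction fails; the converse holds.

Converse. The residues r modulo 33 with r³ ≡ 17 (mod 33) are exactly {8}, and each is ≡ 8 (mod 11).

Forward direction. This fails: take t = 19. Then 19 ≡ 8 (mod 11), but 19³ = 6859 ≡ 28 (mod 33), not 17.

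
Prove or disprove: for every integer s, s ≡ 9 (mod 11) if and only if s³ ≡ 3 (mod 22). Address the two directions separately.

(←) The residues r modulo 22 with r³ ≡ 3 (mod 22) are exactly {9}, and each is ≡ 9 (mod 11).

(→) This fails: take s = 20. Then 20 ≡ 9 (mod 11), but 20³ = 8000 ≡ 14 (mod 22), not 3.

Only the converse holds.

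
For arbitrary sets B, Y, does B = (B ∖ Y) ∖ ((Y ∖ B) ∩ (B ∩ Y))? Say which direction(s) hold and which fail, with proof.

(⊆) fails; (⊇) holds.

Forward inclusion. This inclusion fails. Take B = {1}, Y = {1}; then 1 ∈ B but 1 ∉ (B ∖ Y) ∖ ((Y ∖ B) ∩ (B ∩ Y)).

Reverse inclusion. Let x ∈ (B ∖ Y) ∖ ((Y ∖ B) ∩ (B ∩ Y)). Then x ∈ B and x ∉ Y, from which x ∈ B.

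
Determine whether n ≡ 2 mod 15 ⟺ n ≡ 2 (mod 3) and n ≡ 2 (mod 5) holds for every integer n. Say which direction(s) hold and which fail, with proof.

Both implications hold.

Converse. If n ≡ 2 (mod 3) and n ≡ 2 (mod 5), then by the Chinese remainder theorem n ≡ 2 (mod 15). This is exactly n ≡ 2 (mod 15).

Forward direction. Suppose n ≡ 2 (mod 15); write n = 15j + 2. Since 3 ∣ 15, reducing mod 3 gives n ≡ 2 (mod 3); since 5 ∣ 15, reducing mod 5 gives n ≡ 2 (mod 5).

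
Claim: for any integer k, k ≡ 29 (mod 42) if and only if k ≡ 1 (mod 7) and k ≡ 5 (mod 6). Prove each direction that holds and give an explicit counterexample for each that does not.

(⇒) Suppose k ≡ 29 (mod 42); write k = 42j + 29. Since 7 ∣ 42, reducing mod 7 gives k ≡ 29 ≡ 1 (mod 7); since 6 ∣ 42, reducing mod 6 gives k ≡ 29 ≡ 5 (mod 6).

(⇐) Conversely, if k ≡ 1 (mod 7) and k ≡ 5 (mod 6), then by the Chinese remainder theorem k ≡ 29 (mod 42). This is exactly k ≡ 29 (mod 42).

Both implications hold.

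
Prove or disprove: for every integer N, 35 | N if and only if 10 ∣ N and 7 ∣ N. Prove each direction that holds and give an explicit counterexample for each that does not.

(⇒) fails; (⇐) holds.

[⇒] This fails: take N = 35. Certainly 35 ∣ 35, but 10 ∤ 35.

[⇐] Suppose 10 ∣ N and 7 ∣ N. Any common multiple of 10 and 7 is a multiple of their lcm; here gcd(10, 7) = 1, so lcm(10, 7) = 10·7 = 70, so 70 ∣ N. Since 35 ∣ 70, it follows that 35 ∣ N.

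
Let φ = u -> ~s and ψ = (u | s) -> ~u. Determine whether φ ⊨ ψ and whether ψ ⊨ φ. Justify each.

Only the converse holds.

Forward direction. This fails. Under u = T, s = F, the left side is true but the right side is false.

Converse. Assume the antecedent. If u is true, the antecedent cannot hold. If u is false, u -> ~s reduces to true regardless of the other variables. Either way u -> ~s holds.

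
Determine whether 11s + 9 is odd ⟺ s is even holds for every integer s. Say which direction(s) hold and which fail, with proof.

Both directions hold; the statement is true.

Converse. Suppose s is even; write s = 2j. Then 11s + 9 = 11·(2j) + 9 = 2·11j + 9, which is odd.

Forward direction. Suppose 11s + 9 is odd. Since 11 is odd, 11s and s have the same parity, so 11s + 9 ≡ s + 9 (mod 2). As 9 is odd, 11s + 9 is odd exactly when s is even. Thus s is even.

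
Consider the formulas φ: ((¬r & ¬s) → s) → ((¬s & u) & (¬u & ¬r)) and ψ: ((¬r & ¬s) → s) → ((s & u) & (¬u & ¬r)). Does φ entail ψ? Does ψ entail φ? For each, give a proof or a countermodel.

Forward direction. Assume the antecedent. If s is true, the antecedent cannot hold. If s is false, the antecedent forces (s = F, u = F, r = F) or (s = F, u = T, r = F), and the consequent holds there. Either way the consequent holds.

Converse. Assume the antecedent. If s is true, the antecedent cannot hold. If s is false, the antecedent forces (s = F, u = F, r = F) or (s = F, u = T, r = F), and the consequent holds there. Either way the consequent holds.

Both directions hold.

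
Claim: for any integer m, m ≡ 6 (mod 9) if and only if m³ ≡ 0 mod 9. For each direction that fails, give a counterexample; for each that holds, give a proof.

(⇒) Suppose m ≡ 6 (mod 9). Write m = 9j + 6. Then (9j + 6)³ = 729j³ + 1458j² + 972j + 216 = 9(81j³ + 162j² + 108j + 24) + 0, so m³ ≡ 0 (mod 9).

(⇐) This fails: take m = 0. Then 0³ = 0 ≡ 0 (mod 9), yet 0 ≡ 0 (mod 9), not 6.

Only the forward direction holds.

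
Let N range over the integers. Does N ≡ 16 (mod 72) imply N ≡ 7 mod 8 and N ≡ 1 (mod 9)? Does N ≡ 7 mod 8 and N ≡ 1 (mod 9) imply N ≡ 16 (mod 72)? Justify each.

(⟹) This fails: N = 16 gives 16 ≡ 16 (mod 72) but 16 ≡ 0 (mod 8), so the conjunction on the right does not hold.

(⟸) This fails: N = 55 satisfies both congruences on the right (55 ≡ 7 mod 8 and 55 ≡ 1 mod 9) yet 55 ≡ 55 (mod 72), not 16.

Both directions fail.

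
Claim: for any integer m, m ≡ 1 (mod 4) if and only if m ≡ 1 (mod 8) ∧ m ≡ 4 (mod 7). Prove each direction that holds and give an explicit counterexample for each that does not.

(⇒) This fails: m = 1 gives 1 ≡ 1 (mod 4) but 1 ≡ 1 (mod 7), so the conjunction on the right does not hold.

(⇐) Conversely, if m ≡ 1 (mod 8) and m ≡ 4 (mod 7), then by the Chinese remainder theorem m ≡ 25 (mod 56). Since 25 ≡ 1 (mod 4) and 4 ∣ 56, we get m ≡ 1 (mod 4).

Only the reverse direction holds.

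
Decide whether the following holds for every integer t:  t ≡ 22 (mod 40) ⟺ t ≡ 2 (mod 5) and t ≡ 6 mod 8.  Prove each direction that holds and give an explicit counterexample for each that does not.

(⇒) Suppose t ≡ 22 (mod 40); write t = 40j + 22. Since 5 ∣ 40, reducing mod 5 gives t ≡ 22 ≡ 2 (mod 5); since 8 ∣ 40, reducing mod 8 gives t ≡ 22 ≡ 6 (mod 8).

(⇐) Conversely, if t ≡ 2 (mod 5) and t ≡ 6 (mod 8), then by the Chinese remainder theorem t ≡ 22 (mod 40). This is exactly t ≡ 22 (mod 40).

The biconditional holds.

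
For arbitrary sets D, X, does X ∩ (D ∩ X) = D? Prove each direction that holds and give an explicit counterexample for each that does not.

The sets are not equal: only the forward inclusion holds.

(⟹) Let x ∈ X ∩ (D ∩ X). Then x ∈ D ∩ X, from which x ∈ D.

(⟸) This inclusion fails. Take D = {1}, X = ∅; then 1 ∈ D but 1 ∉ X ∩ (D ∩ X).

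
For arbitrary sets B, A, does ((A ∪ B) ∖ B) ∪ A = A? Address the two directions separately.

Forward inclusion. Let x ∈ ((A ∪ B) ∖ B) ∪ A. Then either x ∈ A and x ∉ B; or x ∈ B ∩ A. In each case x ∈ A, so ((A ∪ B) ∖ B) ∪ A ⊆ A.

Reverse inclusion. Let x ∈ A. Then either x ∈ A and x ∉ B; or x ∈ B ∩ A. In each case x ∈ ((A ∪ B) ∖ B) ∪ A, so A ⊆ ((A ∪ B) ∖ B) ∪ A.

Both inclusions hold; the sets are equal.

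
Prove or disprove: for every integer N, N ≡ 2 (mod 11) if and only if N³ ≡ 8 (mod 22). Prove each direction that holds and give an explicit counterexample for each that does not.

[⇒] This fails: take N = 13. Then 13 ≡ 2 (mod 11), but 13³ = 2197 ≡ 19 (mod 22), not 8.

[⇐] Conversely, the residues r modulo 22 with r³ ≡ 8 (mod 22) are exactly {2}, and each is ≡ 2 (mod 11).

Only the converse holds.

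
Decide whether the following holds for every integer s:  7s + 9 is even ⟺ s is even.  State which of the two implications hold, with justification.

(⇒) fails and (⇐) fails.

(⇒) This fails: s = 7 gives 7s + 9 = 58, which is even, but 7 is odd, not even.

(⇐) This also fails: s = 4 is even, but 7s + 9 = 37 is odd, not even.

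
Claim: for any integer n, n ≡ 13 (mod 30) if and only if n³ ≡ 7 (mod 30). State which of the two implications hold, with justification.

(→) Suppose n ≡ 13 (mod 30). Write n = 30j + 13. Then (30j + 13)³ = 27000j³ + 35100j² + 15210j + 2197 = 30(900j³ + 1170j² + 507j + 73) + 7, so n³ ≡ 7 (mod 30).

(←) Conversely, suppose n³ ≡ 7 (mod 30). The only residue r in {0, …, 29} with r³ ≡ 7 (mod 30) is r = 13, so n ≡ 13 (mod 30).

Both implications hold.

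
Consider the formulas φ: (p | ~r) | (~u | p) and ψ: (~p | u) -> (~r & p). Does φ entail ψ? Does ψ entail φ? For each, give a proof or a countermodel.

[⇒] This fails. Under u = F, p = F, r = F, the left side is true but the right side is false.

[⇐] Assume the antecedent. If u is true, the antecedent forces (u = T, p = T, r = F), and (p | ~r) | (~u | p) holds there. If u is false, (p | ~r) | (~u | p) reduces to true regardless of the other variables. Either way (p | ~r) | (~u | p) holds.

Only the reverse direction holds.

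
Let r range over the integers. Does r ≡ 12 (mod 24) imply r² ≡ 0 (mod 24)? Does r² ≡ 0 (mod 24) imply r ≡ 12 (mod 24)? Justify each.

Not equivalent: only (⇒) holds.

(→) Suppose r ≡ 12 (mod 24). Write r = 24j + 12. Then (24j + 12)² = 576j² + 576j + 144 = 24(24j² + 24j + 6) + 0, so r² ≡ 0 (mod 24).

(←) This fails: take r = 0. Then 0² = 0 ≡ 0 (mod 24), yet 0 ≡ 0 (mod 24), not 12.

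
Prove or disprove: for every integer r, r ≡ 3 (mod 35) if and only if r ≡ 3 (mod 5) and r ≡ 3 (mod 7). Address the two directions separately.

(←) If r ≡ 3 (mod 5) and r ≡ 3 (mod 7), then by the Chinese remainder theorem r ≡ 3 (mod 35). This is exactly r ≡ 3 (mod 35).

(→) Suppose r ≡ 3 (mod 35); write r = 35j + 3. Since 5 ∣ 35, reducing mod 5 gives r ≡ 3 (mod 5); since 7 ∣ 35, reducing mod 7 gives r ≡ 3 (mod 7).

Both directions hold.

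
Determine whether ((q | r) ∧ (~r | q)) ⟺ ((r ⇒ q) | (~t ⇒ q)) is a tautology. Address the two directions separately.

(→) Assume the antecedent. If t is true, (r ⇒ q) | (~t ⇒ q) reduces to true regardless of the other variables. If t is false, the antecedent forces (t = F, q = T, r = F) or (t = F, q = T, r = T), and (r ⇒ q) | (~t ⇒ q) holds there. Either way (r ⇒ q) | (~t ⇒ q) holds.

(←) This fails. Under t = F, q = F, r = F, the left side is false but the right side is true.

The forward direction holds; the converse fails.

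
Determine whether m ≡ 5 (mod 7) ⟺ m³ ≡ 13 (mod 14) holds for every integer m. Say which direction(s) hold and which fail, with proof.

Both directions fail.

[⇒] This fails: take m = 12. Then 12 ≡ 5 (mod 7), but 12³ = 1728 ≡ 6 (mod 14), not 13.

[⇐] This fails: take m = 3. Then 3³ = 27 ≡ 13 (mod 14), yet 3 ≡ 3 (mod 7), not 5.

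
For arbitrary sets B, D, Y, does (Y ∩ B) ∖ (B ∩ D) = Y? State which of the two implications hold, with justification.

(⊆) holds; (⊇) fails.

Reverse inclusion. This inclusion fails. Take B = ∅, D = ∅, Y = {1}; then 1 ∈ Y but 1 ∉ (Y ∩ B) ∖ (B ∩ D).

Forward inclusion. Let x ∈ (Y ∩ B) ∖ (B ∩ D). Then x ∈ B ∩ Y and x ∉ D, from which x ∈ Y.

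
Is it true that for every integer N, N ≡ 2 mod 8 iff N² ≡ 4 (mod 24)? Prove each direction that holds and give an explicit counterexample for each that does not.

Neither direction holds.

[⇒] This fails: take N = 18. Then 18 ≡ 2 (mod 8), but 18² = 324 ≡ 12 (mod 24), not 4.

[⇐] This fails: take N = 14. Then 14² = 196 ≡ 4 (mod 24), yet 14 ≡ 6 (mod 8), not 2.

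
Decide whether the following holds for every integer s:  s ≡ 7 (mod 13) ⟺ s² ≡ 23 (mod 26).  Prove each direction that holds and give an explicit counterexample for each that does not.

Neither direction holds.

(⟹) This fails: take s = 20. Then 20 ≡ 7 (mod 13), but 20² = 400 ≡ 10 (mod 26), not 23.

(⟸) This fails: take s = 19. Then 19² = 361 ≡ 23 (mod 26), yet 19 ≡ 6 (mod 13), not 7.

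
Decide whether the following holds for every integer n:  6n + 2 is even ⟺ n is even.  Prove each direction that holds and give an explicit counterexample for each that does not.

Only the reverse direction holds.

(→) This fails: take n = 5. Then 6n + 2 = 32, which is even, yet n = 5 is odd, not even.

(←) Suppose n is even. Since 6 is even, 6n is even for every n, so 6n + 2 has the same parity as 2, which is even. Hence 6n + 2 is even.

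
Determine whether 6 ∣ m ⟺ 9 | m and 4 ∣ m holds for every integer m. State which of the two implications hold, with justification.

Forward direction. This fails: take m = 6. Certainly 6 ∣ 6, but 9 ∤ 6.

Converse. Suppose 9 ∣ m and 4 ∣ m. Any common multiple of 9 and 4 is a multiple of their lcm; here gcd(9, 4) = 1, so lcm(9, 4) = 9·4 = 36, so 36 ∣ m. Since 6 ∣ 36, it follows that 6 ∣ m.

Not equivalent: only (⇐) holds.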